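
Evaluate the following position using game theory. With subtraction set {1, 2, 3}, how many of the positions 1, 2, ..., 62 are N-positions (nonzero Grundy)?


Subtraction set S = {1, 2, 3}, so G(n) = n mod 4.
G(n) = 0 when n is a multiple of 4.
Multiples of 4 in [1, 62]: 15
N-positions (nonzero Grundy) = 62 - 15 = 47

47


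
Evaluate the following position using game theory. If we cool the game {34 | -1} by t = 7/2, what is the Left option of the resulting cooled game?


Original game: {34 | -1} (a switch {a | b} with a > b).
Cooling by t (for t below the temperature (a - b)/2 = 35/2) taxes each move by t: {a | b} cooled by t is {a - t | b + t}.
Cooling amount: t = 7/2
Cooled Left option: 34 - 7/2 = 61/2
Cooled Right option: -1 + 7/2 = 5/2
Cooled game: {61/2 | 5/2}
Left option = 61/2

61/2


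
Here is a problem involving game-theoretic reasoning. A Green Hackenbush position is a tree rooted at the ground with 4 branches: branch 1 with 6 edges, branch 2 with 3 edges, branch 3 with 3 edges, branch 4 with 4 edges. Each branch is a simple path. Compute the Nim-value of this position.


The tree has 4 branches from the ground vertex.
In Green Hackenbush, the Nim-value of a simple path of length k is k.
Branch 1: length 6, Nim-value = 6
Branch 2: length 3, Nim-value = 3
Branch 3: length 3, Nim-value = 3
Branch 4: length 4, Nim-value = 4
Total Nim-value = XOR of all branch values:
0 XOR 6 = 6
6 XOR 3 = 5
5 XOR 3 = 6
6 XOR 4 = 2
Nim-value of the tree = 2

2


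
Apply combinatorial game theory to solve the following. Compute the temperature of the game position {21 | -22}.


The game is {21 | -22}, a switch {a | b} with numbers a > b.
Cooling {a | b} by t gives {a - t | b + t}, which stops being hot when a - t = b + t, i.e. at t = (a - b)/2. So the temperature of a switch is (a - b)/2.
Temperature = (Left option - Right option) / 2
= (21 - (-22)) / 2
= 43 / 2
= 43/2

43/2


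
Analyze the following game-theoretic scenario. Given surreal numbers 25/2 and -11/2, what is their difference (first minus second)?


x = 25/2, y = -11/2
Converting to common denominator: 2
x = 25/2, y = -11/2
x - y = 25/2 - -11/2 = 18

18


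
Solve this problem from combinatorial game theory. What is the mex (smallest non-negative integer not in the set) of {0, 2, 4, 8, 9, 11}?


Set = {0, 2, 4, 8, 9, 11}
0 is in the set.
1 is NOT in the set. This is the mex.
mex = 1

1


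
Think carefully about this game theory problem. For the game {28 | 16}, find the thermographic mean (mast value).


Game = {28 | 16}, a switch {a | b} with numbers a > b.
Its thermograph has left wall a - t and right wall b + t, which meet at t = (a - b)/2, where both equal (a + b)/2. So the mast (mean value) is at (a + b)/2.
Mean = (28 + (16))/2 = 44/2 = 22

22


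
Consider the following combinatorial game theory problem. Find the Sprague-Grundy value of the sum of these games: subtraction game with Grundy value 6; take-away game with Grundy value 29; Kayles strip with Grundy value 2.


By the Sprague-Grundy theorem, the Grundy value of a sum of games is the XOR of individual Grundy values.
subtraction game: Grundy value = 6. Running XOR: 0 XOR 6 = 6
take-away game: Grundy value = 29. Running XOR: 6 XOR 29 = 27
Kayles strip: Grundy value = 2. Running XOR: 27 XOR 2 = 25
The combined Grundy value is 25.

25


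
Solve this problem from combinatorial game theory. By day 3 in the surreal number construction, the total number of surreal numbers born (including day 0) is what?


Day 0: {|} = 0 is born. Count = 1.
Day n: the number of surreal numbers born by day n is 2^(n+1) - 1.
By day 0: 2^1 - 1 = 1
By day 1: 2^2 - 1 = 3
By day 2: 2^3 - 1 = 7
By day 3: 2^4 - 1 = 15
By day 3: 15 surreal numbers.

15


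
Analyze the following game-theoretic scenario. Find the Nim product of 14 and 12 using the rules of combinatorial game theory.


Nim multiplication is bilinear over XOR: (u XOR v) * w = (u*w) XOR (v*w).
So we split each operand into its bit components and XOR the pairwise Nim products.
14 = 2 + 4 + 8 (as XOR of powers of 2).
12 = 4 + 8 (as XOR of powers of 2).
Using the standard Nim-product table on single bits:
  2*2 = 3,   2*4 = 8,   2*8 = 12,
  4*4 = 6,   4*8 = 11,  8*8 = 13,
and  1*x = x (identity), k*l = l*k (commutative).
Pairwise Nim products:
  2 * 4 = 8
  2 * 8 = 12
  4 * 4 = 6
  4 * 8 = 11
  8 * 4 = 11
  8 * 8 = 13
XOR them: 8 XOR 12 XOR 6 XOR 11 XOR 11 XOR 13 = 15.
Result: 14 * 12 = 15 (in Nim).

15


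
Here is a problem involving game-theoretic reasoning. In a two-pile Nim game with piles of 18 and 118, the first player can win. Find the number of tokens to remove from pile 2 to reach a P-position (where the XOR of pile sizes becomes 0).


Piles: 18 and 118
Current XOR: 18 XOR 118 = 100 (non-zero, so this is an N-position).
To make the XOR zero, we need to find a move that balances the piles.
For pile 2 (size 118): target = 118 XOR 100 = 18
We reduce pile 2 from 118 to 18.
Tokens removed: 118 - 18 = 100
Verification: 18 XOR 18 = 0

100


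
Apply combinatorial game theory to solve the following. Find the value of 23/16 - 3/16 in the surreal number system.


x = 23/16, y = 3/16
Converting to common denominator: 16
x = 23/16, y = 3/16
x - y = 23/16 - 3/16 = 5/4

5/4


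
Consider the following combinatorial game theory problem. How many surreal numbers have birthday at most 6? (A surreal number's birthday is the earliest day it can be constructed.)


Day 0: {|} = 0 is born. Count = 1.
Day n: the number of surreal numbers born by day n is 2^(n+1) - 1.
By day 0: 2^1 - 1 = 1
By day 1: 2^2 - 1 = 3
By day 2: 2^3 - 1 = 7
By day 3: 2^4 - 1 = 15
By day 4: 2^5 - 1 = 31
By day 5: 2^6 - 1 = 63
By day 6: 2^7 - 1 = 127
By day 6: 127 surreal numbers.

127


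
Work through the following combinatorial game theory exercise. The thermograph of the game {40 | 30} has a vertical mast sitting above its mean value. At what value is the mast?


Game = {40 | 30}, a switch {a | b} with numbers a > b.
Its thermograph has left wall a - t and right wall b + t, which meet at t = (a - b)/2, where both equal (a + b)/2. So the mast (mean value) is at (a + b)/2.
Mean = (40 + (30))/2 = 70/2 = 35

35


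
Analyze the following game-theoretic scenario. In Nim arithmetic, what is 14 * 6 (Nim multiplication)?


Nim multiplication is bilinear over XOR: (u XOR v) * w = (u*w) XOR (v*w).
So we split each operand into its bit components and XOR the pairwise Nim products.
14 = 2 + 4 + 8 (as XOR of powers of 2).
6 = 2 + 4 (as XOR of powers of 2).
Using the standard Nim-product table on single bits:
  2*2 = 3,   2*4 = 8,   2*8 = 12,
  4*4 = 6,   4*8 = 11,  8*8 = 13,
and  1*x = x (identity), k*l = l*k (commutative).
Pairwise Nim products:
  2 * 2 = 3
  2 * 4 = 8
  4 * 2 = 8
  4 * 4 = 6
  8 * 2 = 12
  8 * 4 = 11
XOR them: 3 XOR 8 XOR 8 XOR 6 XOR 12 XOR 11 = 2.
Result: 14 * 6 = 2 (in Nim).

2


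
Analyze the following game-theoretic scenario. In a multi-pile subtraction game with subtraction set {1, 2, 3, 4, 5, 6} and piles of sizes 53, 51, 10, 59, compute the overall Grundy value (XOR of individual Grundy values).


Subtraction set: {1, 2, 3, 4, 5, 6}
For this subtraction set, G(n) = n mod 7 (period = max + 1 = 7).
Pile 1 (size 53): G(53) = 53 mod 7 = 4
Pile 2 (size 51): G(51) = 51 mod 7 = 2
Pile 3 (size 10): G(10) = 10 mod 7 = 3
Pile 4 (size 59): G(59) = 59 mod 7 = 3
Total Grundy value = XOR of all: 4 XOR 2 XOR 3 XOR 3 = 6

6


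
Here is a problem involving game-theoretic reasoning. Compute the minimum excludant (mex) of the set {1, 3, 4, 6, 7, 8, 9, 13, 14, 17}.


Set = {1, 3, 4, 6, 7, 8, 9, 13, 14, 17}
0 is NOT in the set. This is the mex.
mex = 0

0


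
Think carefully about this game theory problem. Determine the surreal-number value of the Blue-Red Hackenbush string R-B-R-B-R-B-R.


Edges (from ground): R-B-R-B-R-B-R
By Berlekamp's sign-expansion rule, a Blue-Red Hackenbush stalk has the value of the surreal number whose sign sequence is the edge sequence with B -> + and R -> -.
Sign sequence: -+-+-+-
Trace the sign expansion in the surreal number tree, starting from 0:
Edge 1: R (sign -) -> bounds (-inf, 0), value = -1
Edge 2: B (sign +) -> bounds (-1, 0), value = -1/2
Edge 3: R (sign -) -> bounds (-1, -1/2), value = -3/4
Edge 4: B (sign +) -> bounds (-3/4, -1/2), value = -5/8
Edge 5: R (sign -) -> bounds (-3/4, -5/8), value = -11/16
Edge 6: B (sign +) -> bounds (-11/16, -5/8), value = -21/32
Edge 7: R (sign -) -> bounds (-11/16, -21/32), value = -43/64
Game value = -43/64

-43/64


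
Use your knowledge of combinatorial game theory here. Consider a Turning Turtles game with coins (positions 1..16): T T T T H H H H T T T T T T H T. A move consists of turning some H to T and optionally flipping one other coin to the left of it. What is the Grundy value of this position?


Coins: T T T T H H H H T T T T T T H T
Key fact: a single head at position k behaves exactly like a Nim heap of size k (turning it to T and optionally flipping a coin at j < k corresponds to moving the heap from k to j, or to 0), and heads combine as a disjunctive sum (two heads at the same place would cancel, matching j XOR j = 0). So the Nim-value is the XOR of the 1-indexed positions of the heads.
Face-up positions (1-indexed): [5, 6, 7, 8, 15]
XOR 0 with 5: 0 XOR 5 = 5
XOR 5 with 6: 5 XOR 6 = 3
XOR 3 with 7: 3 XOR 7 = 4
XOR 4 with 8: 4 XOR 8 = 12
XOR 12 with 15: 12 XOR 15 = 3
Nim-value = 3

3


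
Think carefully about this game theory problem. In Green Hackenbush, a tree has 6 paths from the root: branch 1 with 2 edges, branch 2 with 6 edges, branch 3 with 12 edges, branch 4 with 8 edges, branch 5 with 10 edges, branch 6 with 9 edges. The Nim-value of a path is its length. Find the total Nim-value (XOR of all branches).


The tree has 6 branches from the ground vertex.
In Green Hackenbush, the Nim-value of a simple path of length k is k.
Branch 1: length 2, Nim-value = 2
Branch 2: length 6, Nim-value = 6
Branch 3: length 12, Nim-value = 12
Branch 4: length 8, Nim-value = 8
Branch 5: length 10, Nim-value = 10
Branch 6: length 9, Nim-value = 9
Total Nim-value = XOR of all branch values:
0 XOR 2 = 2
2 XOR 6 = 4
4 XOR 12 = 8
8 XOR 8 = 0
0 XOR 10 = 10
10 XOR 9 = 3
Nim-value of the tree = 3

3


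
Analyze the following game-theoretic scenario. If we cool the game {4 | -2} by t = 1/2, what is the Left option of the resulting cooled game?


Original game: {4 | -2} (a switch {a | b} with a > b).
Cooling by t (for t below the temperature (a - b)/2 = 3) taxes each move by t: {a | b} cooled by t is {a - t | b + t}.
Cooling amount: t = 1/2
Cooled Left option: 4 - 1/2 = 7/2
Cooled Right option: -2 + 1/2 = -3/2
Cooled game: {7/2 | -3/2}
Left option = 7/2

7/2


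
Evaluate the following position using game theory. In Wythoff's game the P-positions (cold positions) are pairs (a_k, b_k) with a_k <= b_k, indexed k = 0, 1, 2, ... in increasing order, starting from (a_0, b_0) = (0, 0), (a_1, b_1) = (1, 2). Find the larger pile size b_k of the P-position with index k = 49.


By Wythoff's theorem, a_k = floor(k * phi) and b_k = floor(k * phi^2) = a_k + k, where phi = (1 + sqrt(5))/2 is the golden ratio.
phi = (1 + sqrt(5))/2 = 1.618034
phi^2 = phi + 1 = 2.618034
k = 49
k * phi^2 = 49 * 2.618034 = 128.283665
b_49 = floor(k * phi^2) = 128 (check: a_49 + k = 79 + 49 = 128)

128


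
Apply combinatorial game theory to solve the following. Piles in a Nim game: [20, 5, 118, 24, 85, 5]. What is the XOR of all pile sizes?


We need the XOR (exclusive or) of all pile sizes.
After XOR-ing pile 1 (size 20): 0 XOR 20 = 20
After XOR-ing pile 2 (size 5): 20 XOR 5 = 17
After XOR-ing pile 3 (size 118): 17 XOR 118 = 103
After XOR-ing pile 4 (size 24): 103 XOR 24 = 127
After XOR-ing pile 5 (size 85): 127 XOR 85 = 42
After XOR-ing pile 6 (size 5): 42 XOR 5 = 47
The Nim-value of this position is 47.

47


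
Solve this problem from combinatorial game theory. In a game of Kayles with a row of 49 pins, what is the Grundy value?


Kayles: a move removes 1 or 2 adjacent pins from a contiguous row.
Removing pins from a row of k leaves two independent rows (a, b) with a + b = k - 1 (one pin) or a + b = k - 2 (two pins); an end removal gives a = 0.
By Sprague-Grundy, G(k) = mex{ G(a) XOR G(b) } over all these splits. G(0) = 0.
G(1): splits (0,0):0^0=0 -> mex({0}) = 1
G(2): splits (0,1):0^1=1 (0,0):0^0=0 -> mex({0, 1}) = 2
G(3): splits (0,2):0^2=2 (1,1):1^1=0 (0,1):0^1=1 -> mex({0, 1, 2}) = 3
G(4): splits (0,3):0^3=3 (1,2):1^2=3 (0,2):0^2=2 (1,1):1^1=0 -> mex({0, 2, 3}) = 1
G(5): splits (0,4):0^1=1 (1,3):1^3=2 (2,2):2^2=0 (0,3):0^3=3 (1,2):1^2=3 -> mex({0, 1, 2, 3}) = 4
G(6) = mex({0, 1, 2, 4}) = 3
G(7) = mex({0, 1, 3, 4, 5}) = 2
G(8) = mex({0, 2, 3, 5, 6}) = 1
G(9) = mex({0, 1, 2, 3, 6, 7}) = 4
G(10) = mex({0, 1, 3, 4, 5, 7}) = 2
G(11) = mex({0, 1, 2, 3, 4, 5}) = 6
G(12) = mex({0, 1, 2, 3, 5, 6, 7}) = 4
G(13) = mex({0, 2, 3, 4, 6, 7}) = 1
G(14) = mex({0, 1, 4, 5, 6, 7}) = 2
G(15) = mex({0, 1, 2, 3, 4, 5, 6}) = 7
G(16) = mex({0, 2, 3, 5, 6, 7}) = 1
G(17) = mex({0, 1, 2, 3, 5, 6, 7}) = 4
G(18) = mex({0, 1, 2, 4, 5, 6}) = 3
G(19) = mex({0, 1, 3, 4, 5, 7}) = 2
G(20) = mex({0, 2, 3, 4, 5, 6, 7}) = 1
G(21) = mex({0, 1, 2, 3, 5, 6, 7}) = 4
G(22) = mex({0, 1, 2, 3, 4, 5, 7}) = 6
G(23) = mex({0, 1, 2, 3, 4, 5, 6}) = 7
G(24) = mex({0, 1, 2, 3, 5, 6, 7}) = 4
G(25) = mex({0, 2, 3, 4, 6, 7}) = 1
G(26) = mex({0, 1, 3, 4, 5, 6, 7}) = 2
G(27) = mex({0, 1, 2, 3, 4, 5, 6, 7}) = 8
G(28) = mex({0, 1, 2, 3, 4, 6, 7, 8}) = 5
G(29) = mex({0, 1, 2, 3, 5, 6, 7, 8, 9}) = 4
G(30) = mex({0, 1, 2, 3, 4, 5, 6, 9, 10}) = 7
G(31) = mex({0, 1, 3, 4, 5, 7, 10, 11}) = 2
G(32) = mex({0, 2, 3, 4, 5, 6, 7, 9, 11}) = 1
G(33) = mex({0, 1, 2, 3, 4, 5, 6, 7, 9, 12}) = 8
G(34) = mex({0, 1, 2, 3, 4, 5, 7, 8, 11, 12}) = 6
G(35) = mex({0, 1, 2, 3, 4, 5, 6, 8, 9, 10, 11}) = 7
G(36) = mex({0, 1, 2, 3, 5, 6, 7, 9, 10}) = 4
G(37) = mex({0, 2, 3, 4, 6, 7, 9, 10, 11, 12}) = 1
G(38) = mex({0, 1, 3, 4, 5, 6, 7, 9, 10, 11, 12}) = 2
G(39) = mex({0, 1, 2, 4, 5, 6, 7, 9, 10, 12, 14}) = 3
G(40) = mex({0, 2, 3, 4, 6, 7, 11, 12, 14}) = 1
G(41) = mex({0, 1, 2, 3, 5, 6, 7, 9, 10, 11, 12}) = 4
G(42) = mex({0, 1, 2, 3, 4, 5, 6, 9, 10}) = 7
G(43) = mex({0, 1, 3, 4, 5, 7, 9, 10, 12, 15}) = 2
G(44) = mex({0, 2, 3, 4, 5, 6, 7, 9, 10, 12, 15}) = 1
G(45) = mex({0, 1, 2, 3, 4, 5, 6, 7, 9, 10, 12, 14}) = 8
G(46) = mex({0, 1, 3, 4, 5, 7, 8, 11, 12, 14}) = 2
G(47) = mex({0, 1, 2, 3, 4, 5, 6, 8, 9, 10, 11, 12}) = 7
G(48) = mex({0, 1, 2, 3, 5, 6, 7, 9, 10}) = 4
G(49) = mex({0, 2, 3, 4, 6, 7, 9, 10, 11, 12, 15}) = 1
Therefore G(49) = 1.

1


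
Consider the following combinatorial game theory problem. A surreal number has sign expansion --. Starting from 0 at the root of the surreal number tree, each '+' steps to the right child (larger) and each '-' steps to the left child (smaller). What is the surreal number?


Sign expansion: --
Rule: track bounds (lo, hi), initially (-inf, +inf). On '+', the current value becomes lo and we move to the simplest number in (value, hi): value + 1 if hi = +inf, otherwise the midpoint (value + hi)/2. On '-', the current value becomes hi and we move to value - 1 if lo = -inf, otherwise the midpoint (lo + value)/2.
Start at 0.
Step 1: sign = -, move left. Bounds: (-inf, 0). Value = -1
Step 2: sign = -, move left. Bounds: (-inf, -1). Value = -2
The surreal number with sign expansion -- is -2.

-2


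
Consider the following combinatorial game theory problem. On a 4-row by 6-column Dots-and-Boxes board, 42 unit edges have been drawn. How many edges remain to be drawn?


Grid: 4 x 6 boxes, i.e. 5 rows and 7 columns of dots.
Horizontal edges: (rows + 1) * cols = 5 * 6 = 30
Vertical edges: rows * (cols + 1) = 4 * 7 = 28
Total edges: 30 + 28 = 58
Edges drawn: 42
Remaining: 58 - 42 = 16

16


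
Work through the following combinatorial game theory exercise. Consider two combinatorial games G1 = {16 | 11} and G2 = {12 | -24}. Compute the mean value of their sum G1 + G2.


G1 = {16 | 11}, G2 = {12 | -24}
Each is a switch {a | b} with numbers a > b; its mean value is (a + b)/2, and mean value is additive over game sums: m(G1 + G2) = m(G1) + m(G2).
Mean of G1 = (16 + (11))/2 = 27/2 = 27/2
Mean of G2 = (12 + (-24))/2 = -12/2 = -6
Mean of G1 + G2 = 27/2 + -6 = 15/2

15/2


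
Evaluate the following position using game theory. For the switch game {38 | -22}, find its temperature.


The game is {38 | -22}, a switch {a | b} with numbers a > b.
Cooling {a | b} by t gives {a - t | b + t}, which stops being hot when a - t = b + t, i.e. at t = (a - b)/2. So the temperature of a switch is (a - b)/2.
Temperature = (Left option - Right option) / 2
= (38 - (-22)) / 2
= 60 / 2
= 30

30


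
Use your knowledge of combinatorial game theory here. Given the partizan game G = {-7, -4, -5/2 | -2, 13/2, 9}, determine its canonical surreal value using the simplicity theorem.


Left options: {-7, -4, -5/2}, max = -5/2
Right options: {-2, 13/2, 9}, min = -2
All options are numbers and max(Left) < min(Right), so by the simplicity theorem the value is the simplest (earliest-born) number strictly between -5/2 and -2.
No integer lies strictly between -5/2 and -2, so the value is the dyadic rational m/2^k in the interval with the smallest k (then m odd); search k = 1, 2, ...:
Denominator 2: no odd multiple of 1/2 lies strictly between -5/2 and -2.
Denominator 4: -9/4 lies strictly between -5/2 and -2 -- found.
The simplest number in the interval is -9/4.
Game value = -9/4

-9/4


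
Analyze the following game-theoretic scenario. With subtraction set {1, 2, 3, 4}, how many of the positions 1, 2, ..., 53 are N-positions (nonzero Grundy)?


Subtraction set S = {1, 2, 3, 4}, so G(n) = n mod 5.
G(n) = 0 when n is a multiple of 5.
Multiples of 5 in [1, 53]: 10
N-positions (nonzero Grundy) = 53 - 10 = 43

43


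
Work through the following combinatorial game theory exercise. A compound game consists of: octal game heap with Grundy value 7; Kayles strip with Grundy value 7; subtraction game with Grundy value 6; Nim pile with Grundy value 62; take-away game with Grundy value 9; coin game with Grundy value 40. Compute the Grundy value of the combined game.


By the Sprague-Grundy theorem, the Grundy value of a sum of games is the XOR of individual Grundy values.
octal game heap: Grundy value = 7. Running XOR: 0 XOR 7 = 7
Kayles strip: Grundy value = 7. Running XOR: 7 XOR 7 = 0
subtraction game: Grundy value = 6. Running XOR: 0 XOR 6 = 6
Nim pile: Grundy value = 62. Running XOR: 6 XOR 62 = 56
take-away game: Grundy value = 9. Running XOR: 56 XOR 9 = 49
coin game: Grundy value = 40. Running XOR: 49 XOR 40 = 25
The combined Grundy value is 25.

25


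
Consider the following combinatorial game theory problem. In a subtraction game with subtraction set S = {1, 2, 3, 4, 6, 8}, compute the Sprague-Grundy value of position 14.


The subtraction set is S = {1, 2, 3, 4, 6, 8}.
G(k) = mex{ G(k - s) : s in S, s <= k }. We compute iteratively: G(0) = 0.
G(1) = mex({0}) = 1
G(2) = mex({0, 1}) = 2
G(3) = mex({0, 1, 2}) = 3
G(4) = mex({0, 1, 2, 3}) = 4
G(5) = mex({1, 2, 3, 4}) = 0
G(6) = mex({0, 2, 3, 4}) = 1
G(7) = mex({0, 1, 3, 4}) = 2
G(8) = mex({0, 1, 2, 4}) = 3
G(9) = mex({0, 1, 2, 3}) = 4
G(10) = mex({1, 2, 3, 4}) = 0
G(11) = mex({0, 2, 3, 4}) = 1
G(12) = mex({0, 1, 3, 4}) = 2
Observe that G(5)..G(12) = 0, 1, 2, 3, 4, 0, 1, 2 repeats G(0)..G(7) = 0, 1, 2, 3, 4, 0, 1, 2.
For k >= max(S) = 8, G(k) is determined by the previous 8 values G(k-8)..G(k-1); a window of 8 consecutive values has recurred shifted by 5, so by induction G(k + 5) = G(k) for all k >= 0: the sequence is periodic from the start with period 5.
One period: G(0..4) = 0, 1, 2, 3, 4.
14 mod 5 = 4, so G(14) = G(4) = 4.

4


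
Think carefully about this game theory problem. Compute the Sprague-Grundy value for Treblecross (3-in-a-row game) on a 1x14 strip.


Treblecross: place X on empty cells; 3-in-a-row wins.
Playing within two cells of an existing X lets the opponent win at once, so sensible play treats the cells i-2..i+2 around each X as dead. The player left with no safe cell loses, so this is a normal-play take-away game on strips of safe cells.
Placing X at cell i (0-indexed) of a strip of k safe cells leaves independent strips of sizes max(0, i-2) and max(0, k-i-3). Hence G(k) = mex{ G(max(0,i-2)) XOR G(max(0,k-i-3)) : 0 <= i < k }, with G(0) = 0.
G(1): splits (0,0):0^0=0 -> mex({0}) = 1
G(2): splits (0,0):0^0=0 -> mex({0}) = 1
G(3): splits (0,0):0^0=0 -> mex({0}) = 1
G(4): splits (0,1):0^1=1 (0,0):0^0=0 -> mex({0, 1}) = 2
G(5): splits (0,2):0^1=1 (0,1):0^1=1 (0,0):0^0=0 -> mex({0, 1}) = 2
G(6) = mex({1}) = 0
G(7) = mex({0, 1, 2}) = 3
G(8) = mex({0, 1, 2}) = 3
G(9) = mex({0, 2}) = 1
G(10) = mex({0, 2, 3}) = 1
G(11) = mex({0, 3}) = 1
G(12) = mex({1, 3}) = 0
G(13) = mex({0, 1, 2, 3}) = 4
G(14) = mex({0, 1, 2}) = 3
Therefore G(14) = 3.

3


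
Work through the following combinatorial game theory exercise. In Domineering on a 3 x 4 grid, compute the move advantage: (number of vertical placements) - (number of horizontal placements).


Board is 3 x 4 (rows x cols).
Left (vertical) placements: (rows-1) * cols = 2 * 4 = 8
Right (horizontal) placements: rows * (cols-1) = 3 * 3 = 9
Advantage = Left - Right = 8 - 9 = -1

-1


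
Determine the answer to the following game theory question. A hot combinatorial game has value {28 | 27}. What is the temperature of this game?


The game is {28 | 27}, a switch {a | b} with numbers a > b.
Cooling {a | b} by t gives {a - t | b + t}, which stops being hot when a - t = b + t, i.e. at t = (a - b)/2. So the temperature of a switch is (a - b)/2.
Temperature = (Left option - Right option) / 2
= (28 - (27)) / 2
= 1 / 2
= 1/2

1/2


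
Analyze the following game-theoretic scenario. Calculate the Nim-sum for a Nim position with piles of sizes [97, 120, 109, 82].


We need the XOR (exclusive or) of all pile sizes.
After XOR-ing pile 1 (size 97): 0 XOR 97 = 97
After XOR-ing pile 2 (size 120): 97 XOR 120 = 25
After XOR-ing pile 3 (size 109): 25 XOR 109 = 116
After XOR-ing pile 4 (size 82): 116 XOR 82 = 38
The Nim-value of this position is 38.

38


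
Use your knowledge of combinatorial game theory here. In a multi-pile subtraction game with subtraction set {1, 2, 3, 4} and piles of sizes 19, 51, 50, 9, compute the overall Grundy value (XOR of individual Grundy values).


Subtraction set: {1, 2, 3, 4}
For this subtraction set, G(n) = n mod 5 (period = max + 1 = 5).
Pile 1 (size 19): G(19) = 19 mod 5 = 4
Pile 2 (size 51): G(51) = 51 mod 5 = 1
Pile 3 (size 50): G(50) = 50 mod 5 = 0
Pile 4 (size 9): G(9) = 9 mod 5 = 4
Total Grundy value = XOR of all: 4 XOR 1 XOR 0 XOR 4 = 1

1


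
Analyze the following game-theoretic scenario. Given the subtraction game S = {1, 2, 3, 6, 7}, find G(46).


The subtraction set is S = {1, 2, 3, 6, 7}.
G(k) = mex{ G(k - s) : s in S, s <= k }. We compute iteratively: G(0) = 0.
G(1) = mex({0}) = 1
G(2) = mex({0, 1}) = 2
G(3) = mex({0, 1, 2}) = 3
G(4) = mex({1, 2, 3}) = 0
G(5) = mex({0, 2, 3}) = 1
G(6) = mex({0, 1, 3}) = 2
G(7) = mex({0, 1, 2}) = 3
G(8) = mex({1, 2, 3}) = 0
G(9) = mex({0, 2, 3}) = 1
G(10) = mex({0, 1, 3}) = 2
Observe that G(4)..G(10) = 0, 1, 2, 3, 0, 1, 2 repeats G(0)..G(6) = 0, 1, 2, 3, 0, 1, 2.
For k >= max(S) = 7, G(k) is determined by the previous 7 values G(k-7)..G(k-1); a window of 7 consecutive values has recurred shifted by 4, so by induction G(k + 4) = G(k) for all k >= 0: the sequence is periodic from the start with period 4.
One period: G(0..3) = 0, 1, 2, 3.
46 mod 4 = 2, so G(46) = G(2) = 2.

2


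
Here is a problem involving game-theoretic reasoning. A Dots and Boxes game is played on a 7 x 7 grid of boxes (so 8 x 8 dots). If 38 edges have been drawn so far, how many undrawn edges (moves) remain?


Grid: 7 x 7 boxes, i.e. 8 rows and 8 columns of dots.
Horizontal edges: (rows + 1) * cols = 8 * 7 = 56
Vertical edges: rows * (cols + 1) = 7 * 8 = 56
Total edges: 56 + 56 = 112
Edges drawn: 38
Remaining: 112 - 38 = 74

74


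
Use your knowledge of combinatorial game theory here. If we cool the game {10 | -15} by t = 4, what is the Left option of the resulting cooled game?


Original game: {10 | -15} (a switch {a | b} with a > b).
Cooling by t (for t below the temperature (a - b)/2 = 25/2) taxes each move by t: {a | b} cooled by t is {a - t | b + t}.
Cooling amount: t = 4
Cooled Left option: 10 - 4 = 6
Cooled Right option: -15 + 4 = -11
Cooled game: {6 | -11}
Left option = 6

6


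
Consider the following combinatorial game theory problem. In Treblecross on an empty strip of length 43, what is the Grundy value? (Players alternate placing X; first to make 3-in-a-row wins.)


Treblecross: place X on empty cells; 3-in-a-row wins.
Playing within two cells of an existing X lets the opponent win at once, so sensible play treats the cells i-2..i+2 around each X as dead. The player left with no safe cell loses, so this is a normal-play take-away game on strips of safe cells.
Placing X at cell i (0-indexed) of a strip of k safe cells leaves independent strips of sizes max(0, i-2) and max(0, k-i-3). Hence G(k) = mex{ G(max(0,i-2)) XOR G(max(0,k-i-3)) : 0 <= i < k }, with G(0) = 0.
G(1): splits (0,0):0^0=0 -> mex({0}) = 1
G(2): splits (0,0):0^0=0 -> mex({0}) = 1
G(3): splits (0,0):0^0=0 -> mex({0}) = 1
G(4): splits (0,1):0^1=1 (0,0):0^0=0 -> mex({0, 1}) = 2
G(5): splits (0,2):0^1=1 (0,1):0^1=1 (0,0):0^0=0 -> mex({0, 1}) = 2
G(6) = mex({1}) = 0
G(7) = mex({0, 1, 2}) = 3
G(8) = mex({0, 1, 2}) = 3
G(9) = mex({0, 2}) = 1
G(10) = mex({0, 2, 3}) = 1
G(11) = mex({0, 3}) = 1
G(12) = mex({1, 3}) = 0
G(13) = mex({0, 1, 2, 3}) = 4
G(14) = mex({0, 1, 2}) = 3
G(15) = mex({0, 1, 2}) = 3
G(16) = mex({0, 1, 2, 4}) = 3
G(17) = mex({0, 1, 3, 4}) = 2
G(18) = mex({0, 1, 3, 4}) = 2
G(19) = mex({0, 1, 3, 5}) = 2
G(20) = mex({0, 1, 2, 3, 5}) = 4
G(21) = mex({0, 1, 2, 3, 5}) = 4
G(22) = mex({1, 2, 6}) = 0
G(23) = mex({0, 1, 2, 3, 4, 6}) = 5
G(24) = mex({0, 1, 2, 3, 4}) = 5
G(25) = mex({0, 1, 3, 4, 7}) = 2
G(26) = mex({0, 1, 3, 4, 5, 7}) = 2
G(27) = mex({0, 1, 3, 5}) = 2
G(28) = mex({0, 1, 2, 5}) = 3
G(29) = mex({0, 1, 2, 4, 5, 6}) = 3
G(30) = mex({1, 2, 4, 6}) = 0
G(31) = mex({0, 1, 2, 3, 4, 6}) = 5
G(32) = mex({1, 2, 3, 4, 7}) = 0
G(33) = mex({0, 3, 7}) = 1
G(34) = mex({0, 2, 3, 5, 7}) = 1
G(35) = mex({0, 2, 3, 5, 6}) = 1
G(36) = mex({0, 1, 2, 5, 6}) = 3
G(37) = mex({0, 1, 2, 4, 5, 6}) = 3
G(38) = mex({0, 1, 2, 4}) = 3
G(39) = mex({0, 1, 2, 3, 4, 7}) = 5
G(40) = mex({0, 1, 2, 3, 4, 5, 7}) = 6
G(41) = mex({0, 1, 2, 3, 5, 7}) = 4
G(42) = mex({0, 1, 2, 3, 5, 6, 7}) = 4
G(43) = mex({0, 2, 3, 5, 6}) = 1
Therefore G(43) = 1.

1


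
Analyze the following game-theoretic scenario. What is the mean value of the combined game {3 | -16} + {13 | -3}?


G1 = {3 | -16}, G2 = {13 | -3}
Each is a switch {a | b} with numbers a > b; its mean value is (a + b)/2, and mean value is additive over game sums: m(G1 + G2) = m(G1) + m(G2).
Mean of G1 = (3 + (-16))/2 = -13/2 = -13/2
Mean of G2 = (13 + (-3))/2 = 10/2 = 5
Mean of G1 + G2 = -13/2 + 5 = -3/2

-3/2


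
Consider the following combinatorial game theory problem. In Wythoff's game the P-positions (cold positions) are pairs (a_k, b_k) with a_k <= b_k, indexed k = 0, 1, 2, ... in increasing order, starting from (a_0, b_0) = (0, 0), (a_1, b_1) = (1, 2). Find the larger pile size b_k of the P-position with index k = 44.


By Wythoff's theorem, a_k = floor(k * phi) and b_k = floor(k * phi^2) = a_k + k, where phi = (1 + sqrt(5))/2 is the golden ratio.
phi = (1 + sqrt(5))/2 = 1.618034
phi^2 = phi + 1 = 2.618034
k = 44
k * phi^2 = 44 * 2.618034 = 115.193496
b_44 = floor(k * phi^2) = 115 (check: a_44 + k = 71 + 44 = 115)

115


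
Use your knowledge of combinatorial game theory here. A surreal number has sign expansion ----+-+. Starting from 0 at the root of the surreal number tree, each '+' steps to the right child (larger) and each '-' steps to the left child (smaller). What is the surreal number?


Sign expansion: ----+-+
Rule: track bounds (lo, hi), initially (-inf, +inf). On '+', the current value becomes lo and we move to the simplest number in (value, hi): value + 1 if hi = +inf, otherwise the midpoint (value + hi)/2. On '-', the current value becomes hi and we move to value - 1 if lo = -inf, otherwise the midpoint (lo + value)/2.
Start at 0.
Step 1: sign = -, move left. Bounds: (-inf, 0). Value = -1
Step 2: sign = -, move left. Bounds: (-inf, -1). Value = -2
Step 3: sign = -, move left. Bounds: (-inf, -2). Value = -3
Step 4: sign = -, move left. Bounds: (-inf, -3). Value = -4
Step 5: sign = +, move right. Bounds: (-4, -3). Value = -7/2
Step 6: sign = -, move left. Bounds: (-4, -7/2). Value = -15/4
Step 7: sign = +, move right. Bounds: (-15/4, -7/2). Value = -29/8
The surreal number with sign expansion ----+-+ is -29/8.

-29/8


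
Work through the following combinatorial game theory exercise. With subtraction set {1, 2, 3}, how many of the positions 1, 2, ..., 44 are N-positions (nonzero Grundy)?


Subtraction set S = {1, 2, 3}, so G(n) = n mod 4.
G(n) = 0 when n is a multiple of 4.
Multiples of 4 in [1, 44]: 11
N-positions (nonzero Grundy) = 44 - 11 = 33

33


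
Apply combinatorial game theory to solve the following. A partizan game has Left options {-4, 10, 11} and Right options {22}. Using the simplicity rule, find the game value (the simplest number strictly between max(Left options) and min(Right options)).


Left options: {-4, 10, 11}, max = 11
Right options: {22}, min = 22
All options are numbers and max(Left) < min(Right), so by the simplicity theorem the value is the simplest (earliest-born) number strictly between 11 and 22.
Integers 12 through 21 all lie strictly between 11 and 22.
Among integers, the simplest (lowest birthday = smallest |n|; 0 is born on day 0, +-n on day n) is 12.
No non-integer in the interval can be simpler: if x is a non-integer in the interval, then floor(x) or ceil(x) also lies in the interval (the interval contains an integer), and both are proper prefixes of x's sign expansion, i.e. born earlier. So the game value is 12.
Game value = 12

12


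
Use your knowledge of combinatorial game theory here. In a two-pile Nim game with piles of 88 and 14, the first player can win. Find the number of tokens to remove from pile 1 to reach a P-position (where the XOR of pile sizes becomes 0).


Piles: 88 and 14
Current XOR: 88 XOR 14 = 86 (non-zero, so this is an N-position).
To make the XOR zero, we need to find a move that balances the piles.
For pile 1 (size 88): target = 88 XOR 86 = 14
We reduce pile 1 from 88 to 14.
Tokens removed: 88 - 14 = 74
Verification: 14 XOR 14 = 0

74


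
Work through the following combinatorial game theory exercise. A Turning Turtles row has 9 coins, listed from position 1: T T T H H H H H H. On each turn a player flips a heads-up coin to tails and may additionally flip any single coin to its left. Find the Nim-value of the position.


Coins: T T T H H H H H H
Key fact: a single head at position k behaves exactly like a Nim heap of size k (turning it to T and optionally flipping a coin at j < k corresponds to moving the heap from k to j, or to 0), and heads combine as a disjunctive sum (two heads at the same place would cancel, matching j XOR j = 0). So the Nim-value is the XOR of the 1-indexed positions of the heads.
Face-up positions (1-indexed): [4, 5, 6, 7, 8, 9]
XOR 0 with 4: 0 XOR 4 = 4
XOR 4 with 5: 4 XOR 5 = 1
XOR 1 with 6: 1 XOR 6 = 7
XOR 7 with 7: 7 XOR 7 = 0
XOR 0 with 8: 0 XOR 8 = 8
XOR 8 with 9: 8 XOR 9 = 1
Nim-value = 1

1


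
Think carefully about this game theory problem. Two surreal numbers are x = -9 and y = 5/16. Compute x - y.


x = -9, y = 5/16
Converting to common denominator: 16
x = -144/16, y = 5/16
x - y = -9 - 5/16 = -149/16

-149/16


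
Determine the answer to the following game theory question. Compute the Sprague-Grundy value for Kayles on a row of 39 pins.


Kayles: a move removes 1 or 2 adjacent pins from a contiguous row.
Removing pins from a row of k leaves two independent rows (a, b) with a + b = k - 1 (one pin) or a + b = k - 2 (two pins); an end removal gives a = 0.
By Sprague-Grundy, G(k) = mex{ G(a) XOR G(b) } over all these splits. G(0) = 0.
G(1): splits (0,0):0^0=0 -> mex({0}) = 1
G(2): splits (0,1):0^1=1 (0,0):0^0=0 -> mex({0, 1}) = 2
G(3): splits (0,2):0^2=2 (1,1):1^1=0 (0,1):0^1=1 -> mex({0, 1, 2}) = 3
G(4): splits (0,3):0^3=3 (1,2):1^2=3 (0,2):0^2=2 (1,1):1^1=0 -> mex({0, 2, 3}) = 1
G(5): splits (0,4):0^1=1 (1,3):1^3=2 (2,2):2^2=0 (0,3):0^3=3 (1,2):1^2=3 -> mex({0, 1, 2, 3}) = 4
G(6) = mex({0, 1, 2, 4}) = 3
G(7) = mex({0, 1, 3, 4, 5}) = 2
G(8) = mex({0, 2, 3, 5, 6}) = 1
G(9) = mex({0, 1, 2, 3, 6, 7}) = 4
G(10) = mex({0, 1, 3, 4, 5, 7}) = 2
G(11) = mex({0, 1, 2, 3, 4, 5}) = 6
G(12) = mex({0, 1, 2, 3, 5, 6, 7}) = 4
G(13) = mex({0, 2, 3, 4, 6, 7}) = 1
G(14) = mex({0, 1, 4, 5, 6, 7}) = 2
G(15) = mex({0, 1, 2, 3, 4, 5, 6}) = 7
G(16) = mex({0, 2, 3, 5, 6, 7}) = 1
G(17) = mex({0, 1, 2, 3, 5, 6, 7}) = 4
G(18) = mex({0, 1, 2, 4, 5, 6}) = 3
G(19) = mex({0, 1, 3, 4, 5, 7}) = 2
G(20) = mex({0, 2, 3, 4, 5, 6, 7}) = 1
G(21) = mex({0, 1, 2, 3, 5, 6, 7}) = 4
G(22) = mex({0, 1, 2, 3, 4, 5, 7}) = 6
G(23) = mex({0, 1, 2, 3, 4, 5, 6}) = 7
G(24) = mex({0, 1, 2, 3, 5, 6, 7}) = 4
G(25) = mex({0, 2, 3, 4, 6, 7}) = 1
G(26) = mex({0, 1, 3, 4, 5, 6, 7}) = 2
G(27) = mex({0, 1, 2, 3, 4, 5, 6, 7}) = 8
G(28) = mex({0, 1, 2, 3, 4, 6, 7, 8}) = 5
G(29) = mex({0, 1, 2, 3, 5, 6, 7, 8, 9}) = 4
G(30) = mex({0, 1, 2, 3, 4, 5, 6, 9, 10}) = 7
G(31) = mex({0, 1, 3, 4, 5, 7, 10, 11}) = 2
G(32) = mex({0, 2, 3, 4, 5, 6, 7, 9, 11}) = 1
G(33) = mex({0, 1, 2, 3, 4, 5, 6, 7, 9, 12}) = 8
G(34) = mex({0, 1, 2, 3, 4, 5, 7, 8, 11, 12}) = 6
G(35) = mex({0, 1, 2, 3, 4, 5, 6, 8, 9, 10, 11}) = 7
G(36) = mex({0, 1, 2, 3, 5, 6, 7, 9, 10}) = 4
G(37) = mex({0, 2, 3, 4, 6, 7, 9, 10, 11, 12}) = 1
G(38) = mex({0, 1, 3, 4, 5, 6, 7, 9, 10, 11, 12}) = 2
G(39) = mex({0, 1, 2, 4, 5, 6, 7, 9, 10, 12, 14}) = 3
Therefore G(39) = 3.

3


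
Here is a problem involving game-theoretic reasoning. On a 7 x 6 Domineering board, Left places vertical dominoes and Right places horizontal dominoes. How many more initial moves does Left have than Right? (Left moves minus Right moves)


Board is 7 x 6 (rows x cols).
Left (vertical) placements: (rows-1) * cols = 6 * 6 = 36
Right (horizontal) placements: rows * (cols-1) = 7 * 5 = 35
Advantage = Left - Right = 36 - 35 = 1

1


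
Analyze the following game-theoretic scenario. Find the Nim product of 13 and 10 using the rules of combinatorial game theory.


Nim multiplication is bilinear over XOR: (u XOR v) * w = (u*w) XOR (v*w).
So we split each operand into its bit components and XOR the pairwise Nim products.
13 = 1 + 4 + 8 (as XOR of powers of 2).
10 = 2 + 8 (as XOR of powers of 2).
Using the standard Nim-product table on single bits:
  2*2 = 3,   2*4 = 8,   2*8 = 12,
  4*4 = 6,   4*8 = 11,  8*8 = 13,
and  1*x = x (identity), k*l = l*k (commutative).
Pairwise Nim products:
  1 * 2 = 2
  1 * 8 = 8
  4 * 2 = 8
  4 * 8 = 11
  8 * 2 = 12
  8 * 8 = 13
XOR them: 2 XOR 8 XOR 8 XOR 11 XOR 12 XOR 13 = 8.
Result: 13 * 10 = 8 (in Nim).

8


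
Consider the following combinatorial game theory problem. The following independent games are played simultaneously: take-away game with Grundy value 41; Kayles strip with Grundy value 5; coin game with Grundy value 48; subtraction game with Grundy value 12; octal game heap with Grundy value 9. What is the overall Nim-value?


By the Sprague-Grundy theorem, the Grundy value of a sum of games is the XOR of individual Grundy values.
take-away game: Grundy value = 41. Running XOR: 0 XOR 41 = 41
Kayles strip: Grundy value = 5. Running XOR: 41 XOR 5 = 44
coin game: Grundy value = 48. Running XOR: 44 XOR 48 = 28
subtraction game: Grundy value = 12. Running XOR: 28 XOR 12 = 16
octal game heap: Grundy value = 9. Running XOR: 16 XOR 9 = 25
The combined Grundy value is 25.

25


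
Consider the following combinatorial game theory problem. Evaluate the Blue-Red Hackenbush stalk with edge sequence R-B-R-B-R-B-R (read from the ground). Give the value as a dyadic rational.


Edges (from ground): R-B-R-B-R-B-R
By Berlekamp's sign-expansion rule, a Blue-Red Hackenbush stalk has the value of the surreal number whose sign sequence is the edge sequence with B -> + and R -> -.
Sign sequence: -+-+-+-
Trace the sign expansion in the surreal number tree, starting from 0:
Edge 1: R (sign -) -> bounds (-inf, 0), value = -1
Edge 2: B (sign +) -> bounds (-1, 0), value = -1/2
Edge 3: R (sign -) -> bounds (-1, -1/2), value = -3/4
Edge 4: B (sign +) -> bounds (-3/4, -1/2), value = -5/8
Edge 5: R (sign -) -> bounds (-3/4, -5/8), value = -11/16
Edge 6: B (sign +) -> bounds (-11/16, -5/8), value = -21/32
Edge 7: R (sign -) -> bounds (-11/16, -21/32), value = -43/64
Game value = -43/64

-43/64


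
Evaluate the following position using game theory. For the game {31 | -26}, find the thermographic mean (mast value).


Game = {31 | -26}, a switch {a | b} with numbers a > b.
Its thermograph has left wall a - t and right wall b + t, which meet at t = (a - b)/2, where both equal (a + b)/2. So the mast (mean value) is at (a + b)/2.
Mean = (31 + (-26))/2 = 5/2 = 5/2

5/2


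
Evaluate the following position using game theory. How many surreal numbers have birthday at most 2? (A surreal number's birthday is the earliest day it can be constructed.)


Day 0: {|} = 0 is born. Count = 1.
Day n: the number of surreal numbers born by day n is 2^(n+1) - 1.
By day 0: 2^1 - 1 = 1
By day 1: 2^2 - 1 = 3
By day 2: 2^3 - 1 = 7
By day 2: 7 surreal numbers.

7


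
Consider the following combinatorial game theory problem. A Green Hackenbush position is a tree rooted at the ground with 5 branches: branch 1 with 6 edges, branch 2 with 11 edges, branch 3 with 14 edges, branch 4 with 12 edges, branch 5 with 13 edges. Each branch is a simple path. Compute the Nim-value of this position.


The tree has 5 branches from the ground vertex.
In Green Hackenbush, the Nim-value of a simple path of length k is k.
Branch 1: length 6, Nim-value = 6
Branch 2: length 11, Nim-value = 11
Branch 3: length 14, Nim-value = 14
Branch 4: length 12, Nim-value = 12
Branch 5: length 13, Nim-value = 13
Total Nim-value = XOR of all branch values:
0 XOR 6 = 6
6 XOR 11 = 13
13 XOR 14 = 3
3 XOR 12 = 15
15 XOR 13 = 2
Nim-value of the tree = 2

2


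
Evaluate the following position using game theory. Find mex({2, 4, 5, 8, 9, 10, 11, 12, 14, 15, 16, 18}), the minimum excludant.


Set = {2, 4, 5, 8, 9, 10, 11, 12, 14, 15, 16, 18}
0 is NOT in the set. This is the mex.
mex = 0

0


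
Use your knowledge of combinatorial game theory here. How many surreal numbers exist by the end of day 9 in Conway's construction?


Day 0: {|} = 0 is born. Count = 1.
Day n: the number of surreal numbers born by day n is 2^(n+1) - 1.
By day 0: 2^1 - 1 = 1
By day 1: 2^2 - 1 = 3
By day 2: 2^3 - 1 = 7
By day 3: 2^4 - 1 = 15
By day 4: 2^5 - 1 = 31
By day 5: 2^6 - 1 = 63
By day 6: 2^7 - 1 = 127
By day 7: 2^8 - 1 = 255
By day 8: 2^9 - 1 = 511
By day 9: 2^10 - 1 = 1023
By day 9: 1023 surreal numbers.

1023


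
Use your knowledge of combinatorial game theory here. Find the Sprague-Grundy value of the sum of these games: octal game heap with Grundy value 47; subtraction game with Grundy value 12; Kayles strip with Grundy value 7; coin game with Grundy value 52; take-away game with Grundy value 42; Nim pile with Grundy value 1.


By the Sprague-Grundy theorem, the Grundy value of a sum of games is the XOR of individual Grundy values.
octal game heap: Grundy value = 47. Running XOR: 0 XOR 47 = 47
subtraction game: Grundy value = 12. Running XOR: 47 XOR 12 = 35
Kayles strip: Grundy value = 7. Running XOR: 35 XOR 7 = 36
coin game: Grundy value = 52. Running XOR: 36 XOR 52 = 16
take-away game: Grundy value = 42. Running XOR: 16 XOR 42 = 58
Nim pile: Grundy value = 1. Running XOR: 58 XOR 1 = 59
The combined Grundy value is 59.

59


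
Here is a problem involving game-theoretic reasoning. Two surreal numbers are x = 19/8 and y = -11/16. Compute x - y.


x = 19/8, y = -11/16
Converting to common denominator: 16
x = 38/16, y = -11/16
x - y = 19/8 - -11/16 = 49/16

49/16


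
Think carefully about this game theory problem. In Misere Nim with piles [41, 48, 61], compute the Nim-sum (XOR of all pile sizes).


We need the XOR (exclusive or) of all pile sizes.
After XOR-ing pile 1 (size 41): 0 XOR 41 = 41
After XOR-ing pile 2 (size 48): 41 XOR 48 = 25
After XOR-ing pile 3 (size 61): 25 XOR 61 = 36
The Nim-value of this position is 36.

36
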